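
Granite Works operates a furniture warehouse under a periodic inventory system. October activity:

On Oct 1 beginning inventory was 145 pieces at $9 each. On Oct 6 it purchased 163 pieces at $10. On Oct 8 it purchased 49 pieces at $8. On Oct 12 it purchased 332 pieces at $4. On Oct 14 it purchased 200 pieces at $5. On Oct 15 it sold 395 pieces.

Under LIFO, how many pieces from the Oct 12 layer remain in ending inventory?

Oct 15, 395 sold [LIFO — newest first]: 200 @ $5 + 195 @ $4 = $1,780
Ending inventory: 145 @ $9 + 163 @ $10 + 49 @ $8 + 137 @ $4 = $3,875

137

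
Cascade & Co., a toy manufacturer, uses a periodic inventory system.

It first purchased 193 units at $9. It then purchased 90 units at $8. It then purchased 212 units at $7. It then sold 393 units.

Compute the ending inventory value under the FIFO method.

Ending inventory = $714

Sale 1 (393) [FIFO — oldest first]: 193 @ $9 + 90 @ $8 + 110 @ $7 = $3,227
Ending inventory: 102 @ $7 = $714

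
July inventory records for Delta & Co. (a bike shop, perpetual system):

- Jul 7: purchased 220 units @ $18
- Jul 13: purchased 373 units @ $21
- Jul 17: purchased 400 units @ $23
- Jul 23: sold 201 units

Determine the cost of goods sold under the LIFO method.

COGS = $4,623

Jul 23, 201 sold [LIFO — newest first]: 201 @ $23 = $4,623
Ending inventory: 220 @ $18 + 373 @ $21 + 199 @ $23 = $16,370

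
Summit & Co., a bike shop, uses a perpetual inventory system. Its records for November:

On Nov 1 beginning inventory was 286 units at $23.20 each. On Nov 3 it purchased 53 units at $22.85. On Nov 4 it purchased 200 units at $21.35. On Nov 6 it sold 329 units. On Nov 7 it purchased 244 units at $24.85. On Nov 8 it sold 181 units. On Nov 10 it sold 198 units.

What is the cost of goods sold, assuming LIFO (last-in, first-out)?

COGS = $16,439.65

Nov 6, 329 sold [LIFO — newest first]: 200 @ $21.35 + 53 @ $22.85 + 76 @ $23.20 = $7,244.25
Nov 8, 181 sold [LIFO — newest first]: 181 @ $24.85 = $4,497.85
Nov 10, 198 sold [LIFO — newest first]: 63 @ $24.85 + 135 @ $23.20 = $4,697.55
Total COGS = $7,244.25 + $4,497.85 + $4,697.55 = $16,439.65
Ending inventory: 75 @ $23.20 = $1,740.00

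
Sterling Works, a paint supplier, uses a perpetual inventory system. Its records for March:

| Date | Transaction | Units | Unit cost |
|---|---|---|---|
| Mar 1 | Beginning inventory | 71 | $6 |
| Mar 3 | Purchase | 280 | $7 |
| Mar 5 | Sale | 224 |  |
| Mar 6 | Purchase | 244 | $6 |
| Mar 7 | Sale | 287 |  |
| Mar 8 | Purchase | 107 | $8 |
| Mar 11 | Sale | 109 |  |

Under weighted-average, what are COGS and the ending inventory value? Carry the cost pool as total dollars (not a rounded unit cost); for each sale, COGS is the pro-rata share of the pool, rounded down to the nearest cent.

After Mar 1: 71 on hand, pool $426.00 (≈ $6.0000 each)
After Mar 3: 351 on hand, pool $2,386.00 (≈ $6.7977 each)
Mar 5, sell 224: 224/351 × $2,386.00 → $1,522.68
After Mar 6: 371 on hand, pool $2,327.32 (≈ $6.2731 each)
Mar 7, sell 287: 287/371 × $2,327.32 → $1,800.37
After Mar 8: 191 on hand, pool $1,382.95 (≈ $7.2406 each)
Mar 11, sell 109: 109/191 × $1,382.95 → $789.22
Total COGS = $1,522.68 + $1,800.37 + $789.22 = $4,112.27
Ending inventory (cost pool remaining) = $593.73

COGS = $4,112.27; ending inventory = $593.73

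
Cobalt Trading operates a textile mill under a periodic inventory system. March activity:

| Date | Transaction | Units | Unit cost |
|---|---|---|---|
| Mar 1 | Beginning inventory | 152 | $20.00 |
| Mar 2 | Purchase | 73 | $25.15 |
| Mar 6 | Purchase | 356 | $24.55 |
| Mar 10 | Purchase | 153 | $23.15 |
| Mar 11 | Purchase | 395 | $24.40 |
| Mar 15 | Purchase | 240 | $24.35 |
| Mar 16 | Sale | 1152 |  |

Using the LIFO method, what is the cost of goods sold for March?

COGS = $27,964.95

Mar 16, 1152 sold [LIFO — newest first]: 240 @ $24.35 + 395 @ $24.40 + 153 @ $23.15 + 356 @ $24.55 + 8 @ $25.15 = $27,964.95
Ending inventory: 152 @ $20.00 + 65 @ $25.15 = $4,674.75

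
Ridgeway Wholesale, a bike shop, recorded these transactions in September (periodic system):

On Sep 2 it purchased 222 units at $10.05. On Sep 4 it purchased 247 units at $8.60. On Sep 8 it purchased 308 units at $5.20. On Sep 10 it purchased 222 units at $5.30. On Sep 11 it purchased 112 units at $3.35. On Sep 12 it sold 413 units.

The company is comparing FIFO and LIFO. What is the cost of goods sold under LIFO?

FIFO COGS: 222 @ $10.05 + 191 @ $8.60 = $3,873.70
LIFO COGS: 112 @ $3.35 + 222 @ $5.30 + 79 @ $5.20 = $1,962.60

COGS = $1,962.60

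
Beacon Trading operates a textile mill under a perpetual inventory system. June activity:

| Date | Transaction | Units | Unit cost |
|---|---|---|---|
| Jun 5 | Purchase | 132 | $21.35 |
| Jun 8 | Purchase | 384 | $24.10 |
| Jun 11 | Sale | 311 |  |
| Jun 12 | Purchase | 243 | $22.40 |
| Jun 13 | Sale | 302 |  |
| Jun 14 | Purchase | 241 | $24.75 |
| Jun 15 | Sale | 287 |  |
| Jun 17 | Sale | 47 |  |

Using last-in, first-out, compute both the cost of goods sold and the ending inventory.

Jun 11, 311 sold [LIFO — newest first]: 311 @ $24.10 = $7,495.10
Jun 13, 302 sold [LIFO — newest first]: 243 @ $22.40 + 59 @ $24.10 = $6,865.10
Jun 15, 287 sold [LIFO — newest first]: 241 @ $24.75 + 14 @ $24.10 + 32 @ $21.35 = $6,985.35
Jun 17, 47 sold [LIFO — newest first]: 47 @ $21.35 = $1,003.45
Total COGS = $7,495.10 + $6,865.10 + $6,985.35 + $1,003.45 = $22,349.00
Ending inventory: 53 @ $21.35 = $1,131.55
Check: goods available $23,480.55 = COGS $22,349.00 + ending $1,131.55

COGS = $22,349.00; ending inventory = $1,131.55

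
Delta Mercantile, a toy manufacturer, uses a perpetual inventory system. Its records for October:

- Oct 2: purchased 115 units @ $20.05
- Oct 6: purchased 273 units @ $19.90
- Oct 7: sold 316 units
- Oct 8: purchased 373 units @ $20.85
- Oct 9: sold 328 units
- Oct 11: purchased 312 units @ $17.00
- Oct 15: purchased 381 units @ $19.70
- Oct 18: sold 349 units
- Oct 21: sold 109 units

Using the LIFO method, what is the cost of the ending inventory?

Oct 7, 316 sold [LIFO — newest first]: 273 @ $19.90 + 43 @ $20.05 = $6,294.85
Oct 9, 328 sold [LIFO — newest first]: 328 @ $20.85 = $6,838.80
Oct 18, 349 sold [LIFO — newest first]: 349 @ $19.70 = $6,875.30
Oct 21, 109 sold [LIFO — newest first]: 32 @ $19.70 + 77 @ $17.00 = $1,939.40
Total COGS = $6,294.85 + $6,838.80 + $6,875.30 + $1,939.40 = $21,948.35
Ending inventory: 72 @ $20.05 + 45 @ $20.85 + 235 @ $17.00 = $6,376.85

Ending inventory = $6,376.85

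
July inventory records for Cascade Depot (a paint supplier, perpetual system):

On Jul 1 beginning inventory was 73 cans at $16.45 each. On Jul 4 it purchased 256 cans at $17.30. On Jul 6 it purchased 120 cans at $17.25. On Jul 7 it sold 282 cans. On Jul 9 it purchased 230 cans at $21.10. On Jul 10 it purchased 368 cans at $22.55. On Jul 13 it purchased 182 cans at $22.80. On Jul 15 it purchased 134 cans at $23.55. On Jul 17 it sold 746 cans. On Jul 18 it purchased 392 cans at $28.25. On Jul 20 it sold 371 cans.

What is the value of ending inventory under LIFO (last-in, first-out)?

Jul 7, 282 sold [LIFO — newest first]: 120 @ $17.25 + 162 @ $17.30 = $4,872.60
Jul 17, 746 sold [LIFO — newest first]: 134 @ $23.55 + 182 @ $22.80 + 368 @ $22.55 + 62 @ $21.10 = $16,911.90
Jul 20, 371 sold [LIFO — newest first]: 371 @ $28.25 = $10,480.75
Total COGS = $4,872.60 + $16,911.90 + $10,480.75 = $32,265.25
Ending inventory: 73 @ $16.45 + 94 @ $17.30 + 168 @ $21.10 + 21 @ $28.25 = $6,965.10

Ending inventory = $6,965.10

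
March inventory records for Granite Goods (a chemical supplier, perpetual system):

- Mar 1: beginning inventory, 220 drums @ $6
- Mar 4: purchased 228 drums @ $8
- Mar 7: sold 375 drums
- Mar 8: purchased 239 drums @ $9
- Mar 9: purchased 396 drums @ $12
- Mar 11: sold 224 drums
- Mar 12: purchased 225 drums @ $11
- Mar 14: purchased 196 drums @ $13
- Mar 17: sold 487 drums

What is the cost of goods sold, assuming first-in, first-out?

COGS = $10,080

Mar 7, 375 sold [FIFO — oldest first]: 220 @ $6 + 155 @ $8 = $2,560
Mar 11, 224 sold [FIFO — oldest first]: 73 @ $8 + 151 @ $9 = $1,943
Mar 17, 487 sold [FIFO — oldest first]: 88 @ $9 + 396 @ $12 + 3 @ $11 = $5,577
Total COGS = $2,560 + $1,943 + $5,577 = $10,080
Ending inventory: 222 @ $11 + 196 @ $13 = $4,990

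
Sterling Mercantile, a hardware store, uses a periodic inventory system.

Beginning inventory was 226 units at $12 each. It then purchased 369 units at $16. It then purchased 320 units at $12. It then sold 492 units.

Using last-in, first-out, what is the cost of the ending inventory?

Sale 1 (492) [LIFO — newest first]: 320 @ $12 + 172 @ $16 = $6,592
Ending inventory: 226 @ $12 + 197 @ $16 = $5,864
Check: goods available $12,456 = COGS $6,592 + ending $5,864

Ending inventory = $5,864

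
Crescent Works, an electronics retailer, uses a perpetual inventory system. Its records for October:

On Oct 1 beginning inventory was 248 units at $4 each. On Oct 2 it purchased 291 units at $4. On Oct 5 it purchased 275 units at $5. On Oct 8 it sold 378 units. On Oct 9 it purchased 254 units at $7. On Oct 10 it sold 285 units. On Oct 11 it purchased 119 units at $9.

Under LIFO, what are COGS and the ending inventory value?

COGS = $3,689; ending inventory = $2,691

Oct 8, 378 sold [LIFO — newest first]: 275 @ $5 + 103 @ $4 = $1,787
Oct 10, 285 sold [LIFO — newest first]: 254 @ $7 + 31 @ $4 = $1,902
Total COGS = $1,787 + $1,902 = $3,689
Ending inventory: 248 @ $4 + 157 @ $4 + 119 @ $9 = $2,691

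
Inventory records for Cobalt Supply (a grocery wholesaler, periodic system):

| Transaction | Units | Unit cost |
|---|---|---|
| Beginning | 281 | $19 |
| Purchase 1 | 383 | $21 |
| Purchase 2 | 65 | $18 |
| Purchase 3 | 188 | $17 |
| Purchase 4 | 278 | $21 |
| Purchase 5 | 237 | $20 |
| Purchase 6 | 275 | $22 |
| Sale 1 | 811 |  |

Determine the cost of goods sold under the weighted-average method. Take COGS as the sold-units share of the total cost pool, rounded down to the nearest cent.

COGS = $16,332.12

Sale 1, sell 811: 811/1707 × $34,376.00 → $16,332.12
Ending inventory (cost pool remaining) = $18,043.88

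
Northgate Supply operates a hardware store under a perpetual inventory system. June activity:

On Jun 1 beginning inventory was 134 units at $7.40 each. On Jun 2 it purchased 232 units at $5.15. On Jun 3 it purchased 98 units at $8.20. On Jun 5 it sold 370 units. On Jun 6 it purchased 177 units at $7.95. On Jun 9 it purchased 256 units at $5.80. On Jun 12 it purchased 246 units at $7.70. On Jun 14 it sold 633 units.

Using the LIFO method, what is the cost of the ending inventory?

Jun 5, 370 sold [LIFO — newest first]: 98 @ $8.20 + 232 @ $5.15 + 40 @ $7.40 = $2,294.40
Jun 14, 633 sold [LIFO — newest first]: 246 @ $7.70 + 256 @ $5.80 + 131 @ $7.95 = $4,420.45
Total COGS = $2,294.40 + $4,420.45 = $6,714.85
Ending inventory: 94 @ $7.40 + 46 @ $7.95 = $1,061.30

Ending inventory = $1,061.30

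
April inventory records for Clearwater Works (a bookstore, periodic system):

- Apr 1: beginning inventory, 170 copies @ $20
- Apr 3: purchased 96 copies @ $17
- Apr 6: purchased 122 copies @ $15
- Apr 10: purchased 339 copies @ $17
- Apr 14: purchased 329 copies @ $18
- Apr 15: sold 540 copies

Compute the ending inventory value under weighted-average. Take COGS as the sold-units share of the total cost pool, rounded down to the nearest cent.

Ending inventory = $9,062.74

Apr 15, sell 540: 540/1056 × $18,547.00 → $9,484.26
Ending inventory (cost pool remaining) = $9,062.74
Check: goods available $18,547.00 = COGS $9,484.26 + ending $9,062.74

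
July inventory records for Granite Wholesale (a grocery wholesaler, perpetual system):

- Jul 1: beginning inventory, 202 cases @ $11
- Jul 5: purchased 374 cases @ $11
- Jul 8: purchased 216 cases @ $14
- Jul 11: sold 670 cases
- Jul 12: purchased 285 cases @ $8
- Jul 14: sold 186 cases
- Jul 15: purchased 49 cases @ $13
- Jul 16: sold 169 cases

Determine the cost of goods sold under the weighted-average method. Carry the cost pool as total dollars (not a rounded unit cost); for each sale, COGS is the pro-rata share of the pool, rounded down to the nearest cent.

After Jul 1: 202 on hand, pool $2,222.00 (≈ $11.0000 each)
After Jul 5: 576 on hand, pool $6,336.00 (≈ $11.0000 each)
After Jul 8: 792 on hand, pool $9,360.00 (≈ $11.8182 each)
Jul 11, sell 670: 670/792 × $9,360.00 → $7,918.18
After Jul 12: 407 on hand, pool $3,721.82 (≈ $9.1445 each)
Jul 14, sell 186: 186/407 × $3,721.82 → $1,700.88
After Jul 15: 270 on hand, pool $2,657.94 (≈ $9.8442 each)
Jul 16, sell 169: 169/270 × $2,657.94 → $1,663.67
Total COGS = $7,918.18 + $1,700.88 + $1,663.67 = $11,282.73
Ending inventory (cost pool remaining) = $994.27

COGS = $11,282.73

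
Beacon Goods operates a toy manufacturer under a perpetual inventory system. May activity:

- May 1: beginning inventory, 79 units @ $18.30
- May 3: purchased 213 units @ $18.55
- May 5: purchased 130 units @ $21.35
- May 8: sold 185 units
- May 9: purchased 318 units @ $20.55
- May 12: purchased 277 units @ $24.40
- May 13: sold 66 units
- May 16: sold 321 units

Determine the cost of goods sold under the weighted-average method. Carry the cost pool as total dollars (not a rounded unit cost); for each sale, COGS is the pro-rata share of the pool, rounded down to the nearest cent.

After May 1: 79 on hand, pool $1,445.70 (≈ $18.3000 each)
After May 3: 292 on hand, pool $5,396.85 (≈ $18.4824 each)
After May 5: 422 on hand, pool $8,172.35 (≈ $19.3658 each)
May 8, sell 185: 185/422 × $8,172.35 → $3,582.66
After May 9: 555 on hand, pool $11,124.59 (≈ $20.0443 each)
After May 12: 832 on hand, pool $17,883.39 (≈ $21.4945 each)
May 13, sell 66: 66/832 × $17,883.39 → $1,418.63
May 16, sell 321: 321/766 × $16,464.76 → $6,899.72
Total COGS = $3,582.66 + $1,418.63 + $6,899.72 = $11,901.01
Ending inventory (cost pool remaining) = $9,565.04

COGS = $11,901.01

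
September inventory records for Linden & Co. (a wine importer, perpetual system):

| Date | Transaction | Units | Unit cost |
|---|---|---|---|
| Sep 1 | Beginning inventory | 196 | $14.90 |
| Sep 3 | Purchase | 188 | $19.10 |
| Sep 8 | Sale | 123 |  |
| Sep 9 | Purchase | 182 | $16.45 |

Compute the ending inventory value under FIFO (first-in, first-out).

Ending inventory = $7,672.40

Sep 8, 123 sold [FIFO — oldest first]: 123 @ $14.90 = $1,832.70
Ending inventory: 73 @ $14.90 + 188 @ $19.10 + 182 @ $16.45 = $7,672.40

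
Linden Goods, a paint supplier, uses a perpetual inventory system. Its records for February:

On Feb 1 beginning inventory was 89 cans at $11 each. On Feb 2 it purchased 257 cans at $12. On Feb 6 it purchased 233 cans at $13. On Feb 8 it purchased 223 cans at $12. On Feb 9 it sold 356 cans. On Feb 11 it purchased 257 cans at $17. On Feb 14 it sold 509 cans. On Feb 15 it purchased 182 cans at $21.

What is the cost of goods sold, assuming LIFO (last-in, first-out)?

Feb 9, 356 sold [LIFO — newest first]: 223 @ $12 + 133 @ $13 = $4,405
Feb 14, 509 sold [LIFO — newest first]: 257 @ $17 + 100 @ $13 + 152 @ $12 = $7,493
Total COGS = $4,405 + $7,493 = $11,898
Ending inventory: 89 @ $11 + 105 @ $12 + 182 @ $21 = $6,061
Check: goods available $17,959 = COGS $11,898 + ending $6,061

COGS = $11,898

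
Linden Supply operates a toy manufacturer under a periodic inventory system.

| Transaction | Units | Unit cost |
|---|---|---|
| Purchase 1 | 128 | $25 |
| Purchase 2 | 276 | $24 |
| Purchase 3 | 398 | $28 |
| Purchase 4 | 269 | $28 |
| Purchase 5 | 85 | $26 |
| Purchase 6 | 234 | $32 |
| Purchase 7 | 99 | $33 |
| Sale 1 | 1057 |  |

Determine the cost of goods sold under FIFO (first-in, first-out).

Sale 1 (1057) [FIFO — oldest first]: 128 @ $25 + 276 @ $24 + 398 @ $28 + 255 @ $28 = $28,108
Ending inventory: 14 @ $28 + 85 @ $26 + 234 @ $32 + 99 @ $33 = $13,357
Check: goods available $41,465 = COGS $28,108 + ending $13,357

COGS = $28,108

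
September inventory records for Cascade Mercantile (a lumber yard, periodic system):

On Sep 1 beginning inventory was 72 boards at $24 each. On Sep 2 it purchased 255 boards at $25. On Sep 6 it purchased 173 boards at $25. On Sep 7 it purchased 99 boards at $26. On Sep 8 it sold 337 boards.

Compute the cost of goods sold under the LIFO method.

Sep 8, 337 sold [LIFO — newest first]: 99 @ $26 + 173 @ $25 + 65 @ $25 = $8,524
Ending inventory: 72 @ $24 + 190 @ $25 = $6,478

COGS = $8,524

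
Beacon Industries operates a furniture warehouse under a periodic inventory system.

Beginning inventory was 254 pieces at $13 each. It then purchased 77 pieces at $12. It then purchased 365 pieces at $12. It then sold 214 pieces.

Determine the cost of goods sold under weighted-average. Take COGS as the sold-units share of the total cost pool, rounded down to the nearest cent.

Sale 1, sell 214: 214/696 × $8,606.00 → $2,646.09
Ending inventory (cost pool remaining) = $5,959.91
Check: goods available $8,606.00 = COGS $2,646.09 + ending $5,959.91

COGS = $2,646.09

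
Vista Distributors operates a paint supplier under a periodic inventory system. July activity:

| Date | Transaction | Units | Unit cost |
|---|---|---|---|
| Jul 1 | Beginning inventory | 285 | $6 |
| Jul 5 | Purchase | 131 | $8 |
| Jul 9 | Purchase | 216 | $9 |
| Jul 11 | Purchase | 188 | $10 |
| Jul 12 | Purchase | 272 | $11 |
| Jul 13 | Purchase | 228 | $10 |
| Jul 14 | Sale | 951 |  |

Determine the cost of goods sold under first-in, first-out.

Jul 14, 951 sold [FIFO — oldest first]: 285 @ $6 + 131 @ $8 + 216 @ $9 + 188 @ $10 + 131 @ $11 = $8,023
Ending inventory: 141 @ $11 + 228 @ $10 = $3,831
Check: goods available $11,854 = COGS $8,023 + ending $3,831

COGS = $8,023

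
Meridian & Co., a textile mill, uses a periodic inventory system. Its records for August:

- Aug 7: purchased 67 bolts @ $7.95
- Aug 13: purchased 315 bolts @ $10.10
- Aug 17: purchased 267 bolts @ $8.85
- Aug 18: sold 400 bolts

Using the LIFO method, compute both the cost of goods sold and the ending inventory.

Aug 18, 400 sold [LIFO — newest first]: 267 @ $8.85 + 133 @ $10.10 = $3,706.25
Ending inventory: 67 @ $7.95 + 182 @ $10.10 = $2,370.85
Check: goods available $6,077.10 = COGS $3,706.25 + ending $2,370.85

COGS = $3,706.25; ending inventory = $2,370.85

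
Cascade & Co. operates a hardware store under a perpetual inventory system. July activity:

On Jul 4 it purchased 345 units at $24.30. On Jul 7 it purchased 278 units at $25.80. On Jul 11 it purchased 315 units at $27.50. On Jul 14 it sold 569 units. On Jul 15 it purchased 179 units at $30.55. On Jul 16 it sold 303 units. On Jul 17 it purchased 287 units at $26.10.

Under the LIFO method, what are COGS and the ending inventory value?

COGS = $23,733.35; ending inventory = $13,444.20

Jul 14, 569 sold [LIFO — newest first]: 315 @ $27.50 + 254 @ $25.80 = $15,215.70
Jul 16, 303 sold [LIFO — newest first]: 179 @ $30.55 + 24 @ $25.80 + 100 @ $24.30 = $8,517.65
Total COGS = $15,215.70 + $8,517.65 = $23,733.35
Ending inventory: 245 @ $24.30 + 287 @ $26.10 = $13,444.20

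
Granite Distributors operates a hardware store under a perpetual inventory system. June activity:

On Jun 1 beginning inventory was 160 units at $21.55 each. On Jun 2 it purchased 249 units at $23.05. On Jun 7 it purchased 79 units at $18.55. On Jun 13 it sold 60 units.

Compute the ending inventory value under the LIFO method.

Jun 13, 60 sold [LIFO — newest first]: 60 @ $18.55 = $1,113.00
Ending inventory: 160 @ $21.55 + 249 @ $23.05 + 19 @ $18.55 = $9,539.90

Ending inventory = $9,539.90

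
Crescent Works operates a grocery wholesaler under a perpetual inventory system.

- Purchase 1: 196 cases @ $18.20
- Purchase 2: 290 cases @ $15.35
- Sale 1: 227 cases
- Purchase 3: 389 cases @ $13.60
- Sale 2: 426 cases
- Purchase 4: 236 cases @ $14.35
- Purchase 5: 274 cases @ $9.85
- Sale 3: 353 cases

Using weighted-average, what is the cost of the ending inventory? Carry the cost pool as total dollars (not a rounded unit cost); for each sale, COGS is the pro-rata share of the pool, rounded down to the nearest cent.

Ending inventory = $4,847.25

After Purchase 1: 196 on hand, pool $3,567.20 (≈ $18.2000 each)
After Purchase 2: 486 on hand, pool $8,018.70 (≈ $16.4994 each)
Sale 1, sell 227: 227/486 × $8,018.70 → $3,745.35
After Purchase 3: 648 on hand, pool $9,563.75 (≈ $14.7589 each)
Sale 2, sell 426: 426/648 × $9,563.75 → $6,287.28
After Purchase 4: 458 on hand, pool $6,663.07 (≈ $14.5482 each)
After Purchase 5: 732 on hand, pool $9,361.97 (≈ $12.7896 each)
Sale 3, sell 353: 353/732 × $9,361.97 → $4,514.72
Total COGS = $3,745.35 + $6,287.28 + $4,514.72 = $14,547.35
Ending inventory (cost pool remaining) = $4,847.25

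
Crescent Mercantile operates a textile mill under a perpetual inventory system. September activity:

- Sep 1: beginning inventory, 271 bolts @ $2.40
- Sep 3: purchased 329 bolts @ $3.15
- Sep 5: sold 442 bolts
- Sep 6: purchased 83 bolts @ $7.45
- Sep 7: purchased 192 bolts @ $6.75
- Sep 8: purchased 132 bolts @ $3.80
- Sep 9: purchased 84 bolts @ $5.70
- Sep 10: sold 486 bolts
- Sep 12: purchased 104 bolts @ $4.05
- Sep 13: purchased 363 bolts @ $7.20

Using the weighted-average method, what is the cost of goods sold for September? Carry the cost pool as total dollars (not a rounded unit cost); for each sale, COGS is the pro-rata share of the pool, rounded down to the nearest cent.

After Sep 1: 271 on hand, pool $650.40 (≈ $2.4000 each)
After Sep 3: 600 on hand, pool $1,686.75 (≈ $2.8112 each)
Sep 5, sell 442: 442/600 × $1,686.75 → $1,242.57
After Sep 6: 241 on hand, pool $1,062.53 (≈ $4.4088 each)
After Sep 7: 433 on hand, pool $2,358.53 (≈ $5.4470 each)
After Sep 8: 565 on hand, pool $2,860.13 (≈ $5.0622 each)
After Sep 9: 649 on hand, pool $3,338.93 (≈ $5.1447 each)
Sep 10, sell 486: 486/649 × $3,338.93 → $2,500.33
After Sep 12: 267 on hand, pool $1,259.80 (≈ $4.7184 each)
After Sep 13: 630 on hand, pool $3,873.40 (≈ $6.1483 each)
Total COGS = $1,242.57 + $2,500.33 = $3,742.90
Ending inventory (cost pool remaining) = $3,873.40
Check: goods available $7,616.30 = COGS $3,742.90 + ending $3,873.40

COGS = $3,742.90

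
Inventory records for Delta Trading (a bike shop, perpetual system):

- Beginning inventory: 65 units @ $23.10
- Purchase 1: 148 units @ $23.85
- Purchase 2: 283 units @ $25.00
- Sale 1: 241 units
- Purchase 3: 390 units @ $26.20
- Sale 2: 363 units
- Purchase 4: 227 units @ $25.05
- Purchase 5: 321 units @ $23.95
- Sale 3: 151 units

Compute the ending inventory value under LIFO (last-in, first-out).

Ending inventory = $16,546.55

Sale 1 (241) [LIFO — newest first]: 241 @ $25.00 = $6,025.00
Sale 2 (363) [LIFO — newest first]: 363 @ $26.20 = $9,510.60
Sale 3 (151) [LIFO — newest first]: 151 @ $23.95 = $3,616.45
Total COGS = $6,025.00 + $9,510.60 + $3,616.45 = $19,152.05
Ending inventory: 65 @ $23.10 + 148 @ $23.85 + 42 @ $25.00 + 27 @ $26.20 + 227 @ $25.05 + 170 @ $23.95 = $16,546.55
Check: goods available $35,698.60 = COGS $19,152.05 + ending $16,546.55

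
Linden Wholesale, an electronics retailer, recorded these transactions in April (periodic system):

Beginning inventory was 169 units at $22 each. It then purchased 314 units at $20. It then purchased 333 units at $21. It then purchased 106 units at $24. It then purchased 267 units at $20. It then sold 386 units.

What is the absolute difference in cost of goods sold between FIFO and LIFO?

$99

FIFO COGS: 169 @ $22 + 217 @ $20 = $8,058
LIFO COGS: 267 @ $20 + 106 @ $24 + 13 @ $21 = $8,157
Difference = |$8,058 − $8,157| = $99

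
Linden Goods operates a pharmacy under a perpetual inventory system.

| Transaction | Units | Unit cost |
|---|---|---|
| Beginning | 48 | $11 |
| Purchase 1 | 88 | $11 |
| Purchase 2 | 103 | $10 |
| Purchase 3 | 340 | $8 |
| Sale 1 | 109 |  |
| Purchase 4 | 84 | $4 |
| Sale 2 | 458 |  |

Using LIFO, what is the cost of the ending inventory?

Ending inventory = $1,056

Sale 1 (109) [LIFO — newest first]: 109 @ $8 = $872
Sale 2 (458) [LIFO — newest first]: 84 @ $4 + 231 @ $8 + 103 @ $10 + 40 @ $11 = $3,654
Total COGS = $872 + $3,654 = $4,526
Ending inventory: 48 @ $11 + 48 @ $11 = $1,056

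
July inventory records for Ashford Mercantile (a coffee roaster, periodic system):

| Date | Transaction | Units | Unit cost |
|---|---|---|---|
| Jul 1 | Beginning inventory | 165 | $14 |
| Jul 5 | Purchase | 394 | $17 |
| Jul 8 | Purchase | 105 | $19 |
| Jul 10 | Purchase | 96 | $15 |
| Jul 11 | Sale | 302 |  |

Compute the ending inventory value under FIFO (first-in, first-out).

Jul 11, 302 sold [FIFO — oldest first]: 165 @ $14 + 137 @ $17 = $4,639
Ending inventory: 257 @ $17 + 105 @ $19 + 96 @ $15 = $7,804
Check: goods available $12,443 = COGS $4,639 + ending $7,804

Ending inventory = $7,804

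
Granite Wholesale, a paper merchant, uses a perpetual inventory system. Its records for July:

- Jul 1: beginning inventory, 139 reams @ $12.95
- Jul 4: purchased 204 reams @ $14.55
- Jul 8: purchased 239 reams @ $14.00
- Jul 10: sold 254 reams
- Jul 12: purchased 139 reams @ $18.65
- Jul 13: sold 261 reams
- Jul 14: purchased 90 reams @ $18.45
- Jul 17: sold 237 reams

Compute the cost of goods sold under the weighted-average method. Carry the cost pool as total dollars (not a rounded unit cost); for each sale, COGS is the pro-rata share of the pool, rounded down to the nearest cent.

COGS = $11,406.11

After Jul 1: 139 on hand, pool $1,800.05 (≈ $12.9500 each)
After Jul 4: 343 on hand, pool $4,768.25 (≈ $13.9016 each)
After Jul 8: 582 on hand, pool $8,114.25 (≈ $13.9420 each)
Jul 10, sell 254: 254/582 × $8,114.25 → $3,541.27
After Jul 12: 467 on hand, pool $7,165.33 (≈ $15.3433 each)
Jul 13, sell 261: 261/467 × $7,165.33 → $4,004.60
After Jul 14: 296 on hand, pool $4,821.23 (≈ $16.2879 each)
Jul 17, sell 237: 237/296 × $4,821.23 → $3,860.24
Total COGS = $3,541.27 + $4,004.60 + $3,860.24 = $11,406.11
Ending inventory (cost pool remaining) = $960.99
Check: goods available $12,367.10 = COGS $11,406.11 + ending $960.99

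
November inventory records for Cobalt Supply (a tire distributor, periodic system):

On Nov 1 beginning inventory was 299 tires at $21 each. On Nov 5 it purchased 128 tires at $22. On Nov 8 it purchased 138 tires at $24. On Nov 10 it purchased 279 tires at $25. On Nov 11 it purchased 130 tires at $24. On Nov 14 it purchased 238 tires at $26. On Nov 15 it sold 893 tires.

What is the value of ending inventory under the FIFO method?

Ending inventory = $8,132

Nov 15, 893 sold [FIFO — oldest first]: 299 @ $21 + 128 @ $22 + 138 @ $24 + 279 @ $25 + 49 @ $24 = $20,558
Ending inventory: 81 @ $24 + 238 @ $26 = $8,132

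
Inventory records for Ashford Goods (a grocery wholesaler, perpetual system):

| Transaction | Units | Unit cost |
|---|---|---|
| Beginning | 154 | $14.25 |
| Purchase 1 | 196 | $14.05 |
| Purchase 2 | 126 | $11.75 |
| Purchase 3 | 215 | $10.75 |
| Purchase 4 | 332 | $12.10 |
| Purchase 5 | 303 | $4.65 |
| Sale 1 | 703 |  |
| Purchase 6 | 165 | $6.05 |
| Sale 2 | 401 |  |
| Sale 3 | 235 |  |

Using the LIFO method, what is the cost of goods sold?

Sale 1 (703) [LIFO — newest first]: 303 @ $4.65 + 332 @ $12.10 + 68 @ $10.75 = $6,157.15
Sale 2 (401) [LIFO — newest first]: 165 @ $6.05 + 147 @ $10.75 + 89 @ $11.75 = $3,624.25
Sale 3 (235) [LIFO — newest first]: 37 @ $11.75 + 196 @ $14.05 + 2 @ $14.25 = $3,217.05
Total COGS = $6,157.15 + $3,624.25 + $3,217.05 = $12,998.45
Ending inventory: 152 @ $14.25 = $2,166.00

COGS = $12,998.45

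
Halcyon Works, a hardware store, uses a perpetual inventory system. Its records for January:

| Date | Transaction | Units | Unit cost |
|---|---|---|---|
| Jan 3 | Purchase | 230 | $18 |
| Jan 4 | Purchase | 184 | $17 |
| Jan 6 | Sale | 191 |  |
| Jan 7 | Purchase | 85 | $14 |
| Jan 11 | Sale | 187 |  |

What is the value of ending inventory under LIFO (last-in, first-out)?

Ending inventory = $2,178

Jan 6, 191 sold [LIFO — newest first]: 184 @ $17 + 7 @ $18 = $3,254
Jan 11, 187 sold [LIFO — newest first]: 85 @ $14 + 102 @ $18 = $3,026
Total COGS = $3,254 + $3,026 = $6,280
Ending inventory: 121 @ $18 = $2,178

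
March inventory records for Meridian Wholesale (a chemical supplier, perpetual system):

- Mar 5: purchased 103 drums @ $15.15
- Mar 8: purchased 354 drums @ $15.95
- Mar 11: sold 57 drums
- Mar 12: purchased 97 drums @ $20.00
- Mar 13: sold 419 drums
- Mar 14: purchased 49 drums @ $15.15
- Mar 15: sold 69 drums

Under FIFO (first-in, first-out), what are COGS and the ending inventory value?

Mar 11, 57 sold [FIFO — oldest first]: 57 @ $15.15 = $863.55
Mar 13, 419 sold [FIFO — oldest first]: 46 @ $15.15 + 354 @ $15.95 + 19 @ $20.00 = $6,723.20
Mar 15, 69 sold [FIFO — oldest first]: 69 @ $20.00 = $1,380.00
Total COGS = $863.55 + $6,723.20 + $1,380.00 = $8,966.75
Ending inventory: 9 @ $20.00 + 49 @ $15.15 = $922.35
Check: goods available $9,889.10 = COGS $8,966.75 + ending $922.35

COGS = $8,966.75; ending inventory = $922.35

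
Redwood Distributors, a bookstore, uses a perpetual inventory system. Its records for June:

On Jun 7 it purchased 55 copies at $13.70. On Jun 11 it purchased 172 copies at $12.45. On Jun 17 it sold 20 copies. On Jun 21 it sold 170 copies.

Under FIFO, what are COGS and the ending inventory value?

Jun 17, 20 sold [FIFO — oldest first]: 20 @ $13.70 = $274.00
Jun 21, 170 sold [FIFO — oldest first]: 35 @ $13.70 + 135 @ $12.45 = $2,160.25
Total COGS = $274.00 + $2,160.25 = $2,434.25
Ending inventory: 37 @ $12.45 = $460.65
Check: goods available $2,894.90 = COGS $2,434.25 + ending $460.65

COGS = $2,434.25; ending inventory = $460.65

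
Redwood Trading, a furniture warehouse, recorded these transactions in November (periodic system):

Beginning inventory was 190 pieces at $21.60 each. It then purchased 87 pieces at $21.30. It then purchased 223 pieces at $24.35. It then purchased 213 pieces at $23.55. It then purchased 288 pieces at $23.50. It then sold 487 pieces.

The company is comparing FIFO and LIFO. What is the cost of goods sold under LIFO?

FIFO COGS: 190 @ $21.60 + 87 @ $21.30 + 210 @ $24.35 = $11,070.60
LIFO COGS: 288 @ $23.50 + 199 @ $23.55 = $11,454.45

COGS = $11,454.45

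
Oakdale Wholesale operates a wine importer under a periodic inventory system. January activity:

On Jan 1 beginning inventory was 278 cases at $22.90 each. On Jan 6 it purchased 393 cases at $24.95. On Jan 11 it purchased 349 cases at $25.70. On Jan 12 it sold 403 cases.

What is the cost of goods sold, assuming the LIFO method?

COGS = $10,316.60

Jan 12, 403 sold [LIFO — newest first]: 349 @ $25.70 + 54 @ $24.95 = $10,316.60
Ending inventory: 278 @ $22.90 + 339 @ $24.95 = $14,824.25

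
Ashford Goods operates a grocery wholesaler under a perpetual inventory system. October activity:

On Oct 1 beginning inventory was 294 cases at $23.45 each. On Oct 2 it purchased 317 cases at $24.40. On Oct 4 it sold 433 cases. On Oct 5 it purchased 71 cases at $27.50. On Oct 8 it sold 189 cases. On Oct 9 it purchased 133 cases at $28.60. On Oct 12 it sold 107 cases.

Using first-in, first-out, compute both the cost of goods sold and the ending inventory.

Oct 4, 433 sold [FIFO — oldest first]: 294 @ $23.45 + 139 @ $24.40 = $10,285.90
Oct 8, 189 sold [FIFO — oldest first]: 178 @ $24.40 + 11 @ $27.50 = $4,645.70
Oct 12, 107 sold [FIFO — oldest first]: 60 @ $27.50 + 47 @ $28.60 = $2,994.20
Total COGS = $10,285.90 + $4,645.70 + $2,994.20 = $17,925.80
Ending inventory: 86 @ $28.60 = $2,459.60

COGS = $17,925.80; ending inventory = $2,459.60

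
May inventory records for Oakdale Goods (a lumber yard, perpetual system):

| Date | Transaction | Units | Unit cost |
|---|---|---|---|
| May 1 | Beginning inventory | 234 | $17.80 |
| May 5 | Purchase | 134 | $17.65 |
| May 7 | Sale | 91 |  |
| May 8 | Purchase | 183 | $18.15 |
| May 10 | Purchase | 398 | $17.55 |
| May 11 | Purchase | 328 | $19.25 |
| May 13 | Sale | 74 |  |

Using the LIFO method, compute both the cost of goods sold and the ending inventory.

COGS = $3,030.65; ending inventory = $20,120.00

May 7, 91 sold [LIFO — newest first]: 91 @ $17.65 = $1,606.15
May 13, 74 sold [LIFO — newest first]: 74 @ $19.25 = $1,424.50
Total COGS = $1,606.15 + $1,424.50 = $3,030.65
Ending inventory: 234 @ $17.80 + 43 @ $17.65 + 183 @ $18.15 + 398 @ $17.55 + 254 @ $19.25 = $20,120.00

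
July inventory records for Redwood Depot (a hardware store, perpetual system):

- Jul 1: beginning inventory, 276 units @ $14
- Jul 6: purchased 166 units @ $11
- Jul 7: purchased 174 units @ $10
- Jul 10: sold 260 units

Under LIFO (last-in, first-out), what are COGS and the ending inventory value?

Jul 10, 260 sold [LIFO — newest first]: 174 @ $10 + 86 @ $11 = $2,686
Ending inventory: 276 @ $14 + 80 @ $11 = $4,744

COGS = $2,686; ending inventory = $4,744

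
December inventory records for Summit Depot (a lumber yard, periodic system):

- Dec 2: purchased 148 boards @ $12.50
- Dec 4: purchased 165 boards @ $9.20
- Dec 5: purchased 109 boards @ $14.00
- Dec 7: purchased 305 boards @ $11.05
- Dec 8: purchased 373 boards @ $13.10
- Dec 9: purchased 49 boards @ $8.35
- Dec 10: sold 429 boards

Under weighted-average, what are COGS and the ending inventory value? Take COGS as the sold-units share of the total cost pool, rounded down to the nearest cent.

COGS = $5,062.76; ending inventory = $8,496.94

Dec 10, sell 429: 429/1149 × $13,559.70 → $5,062.76
Ending inventory (cost pool remaining) = $8,496.94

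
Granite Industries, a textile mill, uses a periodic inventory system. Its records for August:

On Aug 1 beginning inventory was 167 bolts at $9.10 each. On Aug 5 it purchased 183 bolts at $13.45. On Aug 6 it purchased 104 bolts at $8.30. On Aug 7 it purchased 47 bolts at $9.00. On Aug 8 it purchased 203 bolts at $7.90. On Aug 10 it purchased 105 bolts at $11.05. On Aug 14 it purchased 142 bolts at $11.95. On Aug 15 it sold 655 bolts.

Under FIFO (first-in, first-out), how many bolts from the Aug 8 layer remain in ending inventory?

49

Aug 15, 655 sold [FIFO — oldest first]: 167 @ $9.10 + 183 @ $13.45 + 104 @ $8.30 + 47 @ $9.00 + 154 @ $7.90 = $6,483.85
Ending inventory: 49 @ $7.90 + 105 @ $11.05 + 142 @ $11.95 = $3,244.25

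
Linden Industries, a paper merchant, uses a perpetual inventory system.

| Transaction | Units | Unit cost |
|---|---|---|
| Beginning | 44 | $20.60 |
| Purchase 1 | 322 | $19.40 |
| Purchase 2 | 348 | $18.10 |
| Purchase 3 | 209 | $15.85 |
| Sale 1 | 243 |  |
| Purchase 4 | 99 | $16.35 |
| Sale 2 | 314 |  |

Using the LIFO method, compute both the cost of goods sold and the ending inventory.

Sale 1 (243) [LIFO — newest first]: 209 @ $15.85 + 34 @ $18.10 = $3,928.05
Sale 2 (314) [LIFO — newest first]: 99 @ $16.35 + 215 @ $18.10 = $5,510.15
Total COGS = $3,928.05 + $5,510.15 = $9,438.20
Ending inventory: 44 @ $20.60 + 322 @ $19.40 + 99 @ $18.10 = $8,945.10
Check: goods available $18,383.30 = COGS $9,438.20 + ending $8,945.10

COGS = $9,438.20; ending inventory = $8,945.10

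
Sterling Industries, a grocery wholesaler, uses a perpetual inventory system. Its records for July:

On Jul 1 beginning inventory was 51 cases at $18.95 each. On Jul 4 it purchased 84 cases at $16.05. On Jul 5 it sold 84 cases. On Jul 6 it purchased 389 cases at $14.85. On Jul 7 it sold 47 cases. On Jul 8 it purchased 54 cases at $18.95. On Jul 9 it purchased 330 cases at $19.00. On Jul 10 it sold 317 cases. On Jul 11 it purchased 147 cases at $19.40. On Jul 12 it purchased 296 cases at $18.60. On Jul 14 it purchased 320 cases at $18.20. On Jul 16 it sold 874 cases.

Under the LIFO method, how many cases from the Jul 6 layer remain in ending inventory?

298

Jul 5, 84 sold [LIFO — newest first]: 84 @ $16.05 = $1,348.20
Jul 7, 47 sold [LIFO — newest first]: 47 @ $14.85 = $697.95
Jul 10, 317 sold [LIFO — newest first]: 317 @ $19.00 = $6,023.00
Jul 16, 874 sold [LIFO — newest first]: 320 @ $18.20 + 296 @ $18.60 + 147 @ $19.40 + 13 @ $19.00 + 54 @ $18.95 + 44 @ $14.85 = $16,105.10
Total COGS = $1,348.20 + $697.95 + $6,023.00 + $16,105.10 = $24,174.25
Ending inventory: 51 @ $18.95 + 298 @ $14.85 = $5,391.75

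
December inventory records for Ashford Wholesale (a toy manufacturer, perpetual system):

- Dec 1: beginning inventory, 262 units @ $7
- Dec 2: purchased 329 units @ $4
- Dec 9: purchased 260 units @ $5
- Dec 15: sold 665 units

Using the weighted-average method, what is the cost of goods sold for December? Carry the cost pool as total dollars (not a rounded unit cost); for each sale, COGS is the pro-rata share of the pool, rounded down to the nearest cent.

After Dec 1: 262 on hand, pool $1,834.00 (≈ $7.0000 each)
After Dec 2: 591 on hand, pool $3,150.00 (≈ $5.3299 each)
After Dec 9: 851 on hand, pool $4,450.00 (≈ $5.2291 each)
Dec 15, sell 665: 665/851 × $4,450.00 → $3,477.37
Ending inventory (cost pool remaining) = $972.63
Check: goods available $4,450.00 = COGS $3,477.37 + ending $972.63

COGS = $3,477.37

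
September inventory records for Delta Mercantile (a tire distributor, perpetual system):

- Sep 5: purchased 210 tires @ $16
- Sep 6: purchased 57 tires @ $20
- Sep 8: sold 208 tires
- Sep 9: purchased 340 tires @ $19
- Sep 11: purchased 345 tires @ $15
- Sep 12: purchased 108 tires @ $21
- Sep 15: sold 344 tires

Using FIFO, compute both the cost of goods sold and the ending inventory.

Sep 8, 208 sold [FIFO — oldest first]: 208 @ $16 = $3,328
Sep 15, 344 sold [FIFO — oldest first]: 2 @ $16 + 57 @ $20 + 285 @ $19 = $6,587
Total COGS = $3,328 + $6,587 = $9,915
Ending inventory: 55 @ $19 + 345 @ $15 + 108 @ $21 = $8,488

COGS = $9,915; ending inventory = $8,488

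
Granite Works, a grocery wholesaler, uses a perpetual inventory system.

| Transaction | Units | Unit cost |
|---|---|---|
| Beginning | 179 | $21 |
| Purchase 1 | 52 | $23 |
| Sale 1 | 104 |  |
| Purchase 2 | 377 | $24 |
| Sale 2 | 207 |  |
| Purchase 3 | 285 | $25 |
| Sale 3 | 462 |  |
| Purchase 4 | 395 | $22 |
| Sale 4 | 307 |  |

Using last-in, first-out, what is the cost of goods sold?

Sale 1 (104) [LIFO — newest first]: 52 @ $23 + 52 @ $21 = $2,288
Sale 2 (207) [LIFO — newest first]: 207 @ $24 = $4,968
Sale 3 (462) [LIFO — newest first]: 285 @ $25 + 170 @ $24 + 7 @ $21 = $11,352
Sale 4 (307) [LIFO — newest first]: 307 @ $22 = $6,754
Total COGS = $2,288 + $4,968 + $11,352 + $6,754 = $25,362
Ending inventory: 120 @ $21 + 88 @ $22 = $4,456
Check: goods available $29,818 = COGS $25,362 + ending $4,456

COGS = $25,362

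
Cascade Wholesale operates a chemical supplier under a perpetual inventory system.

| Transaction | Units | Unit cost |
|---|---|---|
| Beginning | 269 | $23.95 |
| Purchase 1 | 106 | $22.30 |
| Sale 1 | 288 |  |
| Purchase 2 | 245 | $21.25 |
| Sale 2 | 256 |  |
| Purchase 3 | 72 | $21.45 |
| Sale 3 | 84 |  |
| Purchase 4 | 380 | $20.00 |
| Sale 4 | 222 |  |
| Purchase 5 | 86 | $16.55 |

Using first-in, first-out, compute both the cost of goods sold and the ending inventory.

Sale 1 (288) [FIFO — oldest first]: 269 @ $23.95 + 19 @ $22.30 = $6,866.25
Sale 2 (256) [FIFO — oldest first]: 87 @ $22.30 + 169 @ $21.25 = $5,531.35
Sale 3 (84) [FIFO — oldest first]: 76 @ $21.25 + 8 @ $21.45 = $1,786.60
Sale 4 (222) [FIFO — oldest first]: 64 @ $21.45 + 158 @ $20.00 = $4,532.80
Total COGS = $6,866.25 + $5,531.35 + $1,786.60 + $4,532.80 = $18,717.00
Ending inventory: 222 @ $20.00 + 86 @ $16.55 = $5,863.30

COGS = $18,717.00; ending inventory = $5,863.30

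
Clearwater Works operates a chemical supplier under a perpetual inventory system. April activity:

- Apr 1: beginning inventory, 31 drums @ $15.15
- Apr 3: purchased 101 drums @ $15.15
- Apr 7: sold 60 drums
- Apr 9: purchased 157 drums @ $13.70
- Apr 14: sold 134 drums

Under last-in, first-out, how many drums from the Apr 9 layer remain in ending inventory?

23

Apr 7, 60 sold [LIFO — newest first]: 60 @ $15.15 = $909.00
Apr 14, 134 sold [LIFO — newest first]: 134 @ $13.70 = $1,835.80
Total COGS = $909.00 + $1,835.80 = $2,744.80
Ending inventory: 31 @ $15.15 + 41 @ $15.15 + 23 @ $13.70 = $1,405.90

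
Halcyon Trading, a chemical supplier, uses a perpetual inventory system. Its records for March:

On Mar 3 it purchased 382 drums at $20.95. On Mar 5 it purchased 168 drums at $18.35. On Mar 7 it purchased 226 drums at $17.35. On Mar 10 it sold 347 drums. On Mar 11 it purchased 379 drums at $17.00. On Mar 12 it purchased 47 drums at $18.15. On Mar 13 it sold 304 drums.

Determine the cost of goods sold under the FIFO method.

Mar 10, 347 sold [FIFO — oldest first]: 347 @ $20.95 = $7,269.65
Mar 13, 304 sold [FIFO — oldest first]: 35 @ $20.95 + 168 @ $18.35 + 101 @ $17.35 = $5,568.40
Total COGS = $7,269.65 + $5,568.40 = $12,838.05
Ending inventory: 125 @ $17.35 + 379 @ $17.00 + 47 @ $18.15 = $9,464.80

COGS = $12,838.05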